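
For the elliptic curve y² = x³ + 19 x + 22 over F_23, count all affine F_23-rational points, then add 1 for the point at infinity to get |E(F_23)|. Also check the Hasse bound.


Affine points = {(4, 1), (4, 22), (5, 9), (5, 14), (9, 5), (9, 18), (10, 4), (10, 19), (12, 0), (15, 5), (15, 18), (16, 11), (16, 12), (18, 3), (18, 20), (22, 5), (22, 18)}; affine count = 17; |E(F_23)| = 18.

Discriminant check: Δ ∝ 4a³ + 27b² = 4·19³ + 27·22² = 4·6859 + 27·484 ≡ 1 (mod 23). Nonzero ⇒ E is nonsingular.
For each x ∈ F_23, compute rhs = x³ + 19·x + 22 mod 23, then count y ∈ F_23 with y² ≡ rhs.
  x = 0: rhs = 22, matching y values: none (0 points).
  x = 1: rhs = 19, matching y values: none (0 points).
  x = 2: rhs = 22, matching y values: none (0 points).
  x = 3: rhs = 14, matching y values: none (0 points).
  x = 4: rhs = 1, matching y values: 1, 22 (2 points).
  x = 5: rhs = 12, matching y values: 9, 14 (2 points).
  x = 6: rhs = 7, matching y values: none (0 points).
  x = 7: rhs = 15, matching y values: none (0 points).
  x = 8: rhs = 19, matching y values: none (0 points).
  x = 9: rhs = 2, matching y values: 5, 18 (2 points).
  x = 10: rhs = 16, matching y values: 4, 19 (2 points).
  x = 11: rhs = 21, matching y values: none (0 points).
  x = 12: rhs = 0, matching y values: 0 (1 points).
  x = 13: rhs = 5, matching y values: none (0 points).
  x = 14: rhs = 19, matching y values: none (0 points).
  x = 15: rhs = 2, matching y values: 5, 18 (2 points).
  x = 16: rhs = 6, matching y values: 11, 12 (2 points).
  x = 17: rhs = 14, matching y values: none (0 points).
  x = 18: rhs = 9, matching y values: 3, 20 (2 points).
  x = 19: rhs = 20, matching y values: none (0 points).
  x = 20: rhs = 7, matching y values: none (0 points).
  x = 21: rhs = 22, matching y values: none (0 points).
  x = 22: rhs = 2, matching y values: 5, 18 (2 points).
Total affine count: 17.
Full point count |E(F_23)| = 17 + 1 = 18.
Hasse bound: |18 − (23+1)| = |-6| = 6 ≤ 2√23 ≈ 9.5917 ✓.


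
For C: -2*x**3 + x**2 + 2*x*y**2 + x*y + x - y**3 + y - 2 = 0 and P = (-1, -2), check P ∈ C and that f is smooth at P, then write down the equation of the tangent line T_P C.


Tangent line at P: -x - 4*y - 9 = 0.

Step 1: f(-1, -2) = 0, so P lies on C.
Step 2: partial derivatives
  f_x(x, y) = -6*x**2 + 2*x + 2*y**2 + y + 1, f_y(x, y) = 4*x*y + x - 3*y**2 + 1.
  f_x(P) = -1, f_y(P) = -4 (gradient nonzero, so P is smooth).
Step 3: tangent line at P: -1·(x − -1) + -4·(y − -2) = 0.
Expanding: -x - 4*y - 9 = 0.


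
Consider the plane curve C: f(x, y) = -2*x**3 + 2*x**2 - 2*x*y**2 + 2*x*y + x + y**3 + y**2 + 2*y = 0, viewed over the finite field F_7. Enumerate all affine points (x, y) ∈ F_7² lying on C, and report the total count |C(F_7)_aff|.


Affine F_7-points: {(0, 0), (0, 3), (3, 5), (4, 3), (5, 6), (6, 1), (6, 5)}; count = 7.

For each of the 49 pairs (x, y) ∈ F_7², evaluate f(x, y) mod 7. Record the zeros.
  x = 0: [0↦0, 1↦4, 2↦2, 3↦0, 4↦4, 5↦6, 6↦5]  zeros at y ∈ {0, 3}
  x = 1: [0↦1, 1↦5, 2↦6, 3↦3, 4↦2, 5↦2, 6↦2]  zeros at y ∈ ∅
  x = 2: [0↦1, 1↦5, 2↦2, 3↦5, 4↦6, 5↦4, 6↦5]  zeros at y ∈ ∅
  x = 3: [0↦2, 1↦6, 2↦6, 3↦1, 4↦4, 5↦0, 6↦2]  zeros at y ∈ {5}
  x = 4: [0↦6, 1↦3, 2↦6, 3↦0, 4↦5, 5↦6, 6↦2]  zeros at y ∈ {3}
  x = 5: [0↦1, 1↦5, 2↦4, 3↦4, 4↦4, 5↦3, 6↦0]  zeros at y ∈ {6}
  x = 6: [0↦3, 1↦0, 2↦2, 3↦1, 4↦3, 5↦0, 6↦5]  zeros at y ∈ {1, 5}
Collecting zeros: affine points = {(0, 0), (0, 3), (3, 5), (4, 3), (5, 6), (6, 1), (6, 5)}.
Total count |C(F_7)_aff| = 7.


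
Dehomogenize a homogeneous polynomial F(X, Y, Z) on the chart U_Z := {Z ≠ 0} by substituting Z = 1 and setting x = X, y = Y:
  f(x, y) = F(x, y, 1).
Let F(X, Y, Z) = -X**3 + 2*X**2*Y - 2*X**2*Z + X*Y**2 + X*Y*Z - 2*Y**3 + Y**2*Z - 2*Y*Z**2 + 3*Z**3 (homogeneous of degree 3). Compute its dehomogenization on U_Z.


f(x, y) = -x**3 + 2*x**2*y - 2*x**2 + x*y**2 + x*y - 2*y**3 + y**2 - 2*y + 3

On U_Z we set Z = 1. Each monomial c·X^i·Y^j·Z^k in F becomes c·x^i·y^j·1^k = c·x^i·y^j.
Substituting Z = 1: F(X, Y, 1) = -x**3 + 2*x**2*y - 2*x**2 + x*y**2 + x*y - 2*y**3 + y**2 - 2*y + 3.
Note: deg(f) ≤ deg(F) = 3; strict inequality happens when F is divisible by Z (lost terms).


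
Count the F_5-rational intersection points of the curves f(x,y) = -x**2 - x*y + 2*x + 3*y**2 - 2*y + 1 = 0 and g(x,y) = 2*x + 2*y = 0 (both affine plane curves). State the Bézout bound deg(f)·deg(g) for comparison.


Common zeros: {(3, 2), (4, 1)}; count = 2; Bézout bound = 2.

deg(f) = 2, deg(g) = 1, so Bézout bound = 2.
Scan x ∈ F_5. For each x, list the y ∈ F_5 with f(x, y) ≡ 0 and those with g(x, y) ≡ 0 (mod 5); the common zeros in that column are the intersection.
  x = 0: f ≡ 0 at y ∈ ∅; g ≡ 0 at y ∈ {0}; common: ∅.
  x = 1: f ≡ 0 at y ∈ {3}; g ≡ 0 at y ∈ {4}; common: ∅.
  x = 2: f ≡ 0 at y ∈ {1, 2}; g ≡ 0 at y ∈ {3}; common: ∅.
  x = 3: f ≡ 0 at y ∈ {2, 3}; g ≡ 0 at y ∈ {2}; common: {2}.
  x = 4: f ≡ 0 at y ∈ {1}; g ≡ 0 at y ∈ {1}; common: {1}.
Collecting: common zeros = {(3, 2), (4, 1)}, so the count is 2.
Comparison with the Bézout bound: 2 ≤ 2 = deg(f)·deg(g), as expected for curves with no common component (the bound is attained).


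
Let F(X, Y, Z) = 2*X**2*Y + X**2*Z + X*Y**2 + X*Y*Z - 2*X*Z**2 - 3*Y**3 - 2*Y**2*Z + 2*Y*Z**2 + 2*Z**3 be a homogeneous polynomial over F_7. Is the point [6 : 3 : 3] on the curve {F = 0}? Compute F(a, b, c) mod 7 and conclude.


F(6,3,3) ≡ 3 (mod 7); P is NOT on the curve.

Evaluate F(6, 3, 3) term-by-term (mod 7).
  2*X**2*Y ↦ 2·36·3·1 = 216
  X**2*Z ↦ 1·36·1·3 = 108
  X*Y**2 ↦ 1·6·9·1 = 54
  X*Y*Z ↦ 1·6·3·3 = 54
  -2*X*Z**2 ↦ -2·6·1·9 = -108
  -3*Y**3 ↦ -3·1·27·1 = -81
  -2*Y**2*Z ↦ -2·1·9·3 = -54
  2*Y*Z**2 ↦ 2·1·3·9 = 54
  2*Z**3 ↦ 2·1·1·27 = 54
Sum: F(6, 3, 3) = (216) + (108) + (54) + (54) + (-108) + (-81) + (-54) + (54) + (54) = 297.
Reducing mod 7: 297 ≡ 3 (mod 7).
Since F(a, b, c) ≡ 3 ≠ 0 (mod 7), P does NOT lie on the curve.


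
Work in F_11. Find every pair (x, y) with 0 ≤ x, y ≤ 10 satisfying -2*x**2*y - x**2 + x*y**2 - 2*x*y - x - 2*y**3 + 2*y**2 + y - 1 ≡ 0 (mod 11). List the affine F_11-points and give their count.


Affine F_11-points: {(0, 1), (3, 1), (3, 2), (3, 5), (4, 4), (7, 3), (9, 3), (9, 4), (10, 2)}; count = 9.

For each of the 121 pairs (x, y) ∈ F_11², evaluate f(x, y) mod 11. Record the zeros.
  x = 0: [0↦10, 1↦0, 2↦4, 3↦10, 4↦6, 5↦2, 6↦8, 7↦1, 8↦2, 9↦10, 10↦2]  zeros at y ∈ {1}
  x = 1: [0↦8, 1↦6, 2↦9, 3↦5, 4↦4, 5↦5, 6↦7, 7↦9, 8↦10, 9↦9, 10↦5]  zeros at y ∈ ∅
  x = 2: [0↦4, 1↦6, 2↦4, 3↦8, 4↦6, 5↦8, 6↦2, 7↦9, 8↦6, 9↦3, 10↦10]  zeros at y ∈ ∅
  x = 3: [0↦9, 1↦0, 2↦0, 3↦8, 4↦1, 5↦0, 6↦4, 7↦1, 8↦1, 9↦3, 10↦6]  zeros at y ∈ {1, 2, 5}
  x = 4: [0↦1, 1↦10, 2↦8, 3↦5, 4↦0, 5↦3, 6↦2, 7↦7, 8↦6, 9↦9, 10↦4]  zeros at y ∈ {4}
  x = 5: [0↦2, 1↦3, 2↦6, 3↦10, 4↦3, 5↦6, 6↦7, 7↦5, 8↦10, 9↦10, 10↦4]  zeros at y ∈ ∅
  x = 6: [0↦1, 1↦1, 2↦5, 3↦1, 4↦10, 5↦9, 6↦8, 7↦6, 8↦2, 9↦6, 10↦6]  zeros at y ∈ ∅
  x = 7: [0↦9, 1↦4, 2↦5, 3↦0, 4↦10, 5↦1, 6↦5, 7↦10, 8↦4, 9↦8, 10↦10]  zeros at y ∈ {3}
  x = 8: [0↦4, 1↦1, 2↦6, 3↦7, 4↦3, 5↦4, 6↦9, 7↦6, 8↦5, 9↦5, 10↦5]  zeros at y ∈ ∅
  x = 9: [0↦8, 1↦3, 2↦8, 3↦0, 4↦0, 5↦7, 6↦9, 7↦5, 8↦5, 9↦8, 10↦2]  zeros at y ∈ {3, 4}
  x = 10: [0↦10, 1↦10, 2↦0, 3↦1, 4↦1, 5↦10, 6↦5, 7↦7, 8↦4, 9↦6, 10↦1]  zeros at y ∈ {2}
Collecting zeros: affine points = {(0, 1), (3, 1), (3, 2), (3, 5), (4, 4), (7, 3), (9, 3), (9, 4), (10, 2)}.
Total count |C(F_11)_aff| = 9.


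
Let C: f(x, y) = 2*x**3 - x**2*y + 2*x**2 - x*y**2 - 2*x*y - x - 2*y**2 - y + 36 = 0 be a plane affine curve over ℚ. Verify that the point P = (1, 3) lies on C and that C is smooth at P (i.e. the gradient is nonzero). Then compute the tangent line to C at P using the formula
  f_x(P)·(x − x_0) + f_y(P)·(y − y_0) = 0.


Tangent line at P: -12*x - 22*y + 78 = 0.

Step 1: f(1, 3) = 0, so P lies on C.
Step 2: partial derivatives
  f_x(x, y) = 6*x**2 - 2*x*y + 4*x - y**2 - 2*y - 1, f_y(x, y) = -x**2 - 2*x*y - 2*x - 4*y - 1.
  f_x(P) = -12, f_y(P) = -22 (gradient nonzero, so P is smooth).
Step 3: tangent line at P: -12·(x − 1) + -22·(y − 3) = 0.
Expanding: -12*x - 22*y + 78 = 0.


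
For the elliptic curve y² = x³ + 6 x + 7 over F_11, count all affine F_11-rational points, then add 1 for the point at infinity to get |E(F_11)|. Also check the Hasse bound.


Affine points = {(1, 5), (1, 6), (2, 4), (2, 7), (9, 3), (9, 8), (10, 0)}; affine count = 7; |E(F_11)| = 8.

Discriminant check: Δ ∝ 4a³ + 27b² = 4·6³ + 27·7² = 4·216 + 27·49 ≡ 9 (mod 11). Nonzero ⇒ E is nonsingular.
For each x ∈ F_11, compute rhs = x³ + 6·x + 7 mod 11, then count y ∈ F_11 with y² ≡ rhs.
  x = 0: rhs = 7, matching y values: none (0 points).
  x = 1: rhs = 3, matching y values: 5, 6 (2 points).
  x = 2: rhs = 5, matching y values: 4, 7 (2 points).
  x = 3: rhs = 8, matching y values: none (0 points).
  x = 4: rhs = 7, matching y values: none (0 points).
  x = 5: rhs = 8, matching y values: none (0 points).
  x = 6: rhs = 6, matching y values: none (0 points).
  x = 7: rhs = 7, matching y values: none (0 points).
  x = 8: rhs = 6, matching y values: none (0 points).
  x = 9: rhs = 9, matching y values: 3, 8 (2 points).
  x = 10: rhs = 0, matching y values: 0 (1 points).
Total affine count: 7.
Full point count |E(F_11)| = 7 + 1 = 8.
Hasse bound: |8 − (11+1)| = |-4| = 4 ≤ 2√11 ≈ 6.6332 ✓.


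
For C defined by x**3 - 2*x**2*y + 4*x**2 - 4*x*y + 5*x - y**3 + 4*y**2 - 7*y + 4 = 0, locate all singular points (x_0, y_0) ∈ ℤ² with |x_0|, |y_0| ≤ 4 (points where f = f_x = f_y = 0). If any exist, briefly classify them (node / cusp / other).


Singular points: {(-1, 1)}; classification: node.

Compute partial derivatives:
  f_x = 3*x**2 - 4*x*y + 8*x - 4*y + 5.
  f_y = -2*x**2 - 4*x - 3*y**2 + 8*y - 7.
Scan x_0 ∈ {−4, ..., 4}. For each x_0, f_y(x_0, y) is a polynomial in y; find its integer roots y ∈ {−4, ..., 4}, then test f_x and f at those candidates.
  x = -4: f_y(-4, y) = -3*y**2 + 8*y - 23; no integer root y with |y| ≤ 4.
  x = -3: f_y(-3, y) = -3*y**2 + 8*y - 13; no integer root y with |y| ≤ 4.
  x = -2: f_y(-2, y) = -3*y**2 + 8*y - 7; no integer root y with |y| ≤ 4.
  x = -1: f_y(-1, y) = -3*y**2 + 8*y - 5; vanishes at y ∈ {1}. (-1, 1): f_x = 0, f = 0 — SINGULAR.
  x = 0: f_y(0, y) = -3*y**2 + 8*y - 7; no integer root y with |y| ≤ 4.
  x = 1: f_y(1, y) = -3*y**2 + 8*y - 13; no integer root y with |y| ≤ 4.
  x = 2: f_y(2, y) = -3*y**2 + 8*y - 23; no integer root y with |y| ≤ 4.
  x = 3: f_y(3, y) = -3*y**2 + 8*y - 37; no integer root y with |y| ≤ 4.
  x = 4: f_y(4, y) = -3*y**2 + 8*y - 55; no integer root y with |y| ≤ 4.
Only singular point on the grid: (-1, 1).
Classify: substitute x = -1 + u, y = 1 + v and expand: f = u**3 - 2*u**2*v - u**2 - v**3 + v**2.
No constant or linear terms (consistent with a singular point). Quadratic part: -u**2 + v**2. Cubic part: u**3 - 2*u**2*v - v**3.
The quadratic part v**2 - u**2 = (v − u)(v + u) splits into two distinct linear factors, so there are two distinct tangent lines y − 1 = ±(x − -1) — this is a node (ordinary double point).
Classification: node.


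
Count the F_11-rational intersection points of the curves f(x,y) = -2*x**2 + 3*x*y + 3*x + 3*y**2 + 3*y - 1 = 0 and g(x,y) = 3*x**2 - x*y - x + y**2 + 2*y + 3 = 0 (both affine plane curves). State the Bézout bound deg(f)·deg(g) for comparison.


Common zeros: {(3, 9), (8, 6)}; count = 2; Bézout bound = 4.

deg(f) = 2, deg(g) = 2, so Bézout bound = 4.
Scan x ∈ F_11. For each x, list the y ∈ F_11 with f(x, y) ≡ 0 and those with g(x, y) ≡ 0 (mod 11); the common zeros in that column are the intersection.
  x = 0: f ≡ 0 at y ∈ ∅; g ≡ 0 at y ∈ {2, 7}; common: ∅.
  x = 1: f ≡ 0 at y ∈ {0, 9}; g ≡ 0 at y ∈ {2, 8}; common: ∅.
  x = 2: f ≡ 0 at y ∈ ∅; g ≡ 0 at y ∈ {3, 8}; common: ∅.
  x = 3: f ≡ 0 at y ∈ {9}; g ≡ 0 at y ∈ {3, 9}; common: {9}.
  x = 4: f ≡ 0 at y ∈ {7, 10}; g ≡ 0 at y ∈ {4, 9}; common: ∅.
  x = 5: f ≡ 0 at y ∈ ∅; g ≡ 0 at y ∈ {4, 10}; common: ∅.
  x = 6: f ≡ 0 at y ∈ {0, 4}; g ≡ 0 at y ∈ {5, 10}; common: ∅.
  x = 7: f ≡ 0 at y ∈ {4, 10}; g ≡ 0 at y ∈ {0, 5}; common: ∅.
  x = 8: f ≡ 0 at y ∈ {6, 7}; g ≡ 0 at y ∈ {0, 6}; common: {6}.
  x = 9: f ≡ 0 at y ∈ ∅; g ≡ 0 at y ∈ {1, 6}; common: ∅.
  x = 10: f ≡ 0 at y ∈ ∅; g ≡ 0 at y ∈ {1, 7}; common: ∅.
Collecting: common zeros = {(3, 9), (8, 6)}, so the count is 2.
Comparison with the Bézout bound: 2 ≤ 4 = deg(f)·deg(g), as expected for curves with no common component (the affine F_11-count falls short of the bound because intersections may lie at infinity, over extension fields, or carry multiplicity).


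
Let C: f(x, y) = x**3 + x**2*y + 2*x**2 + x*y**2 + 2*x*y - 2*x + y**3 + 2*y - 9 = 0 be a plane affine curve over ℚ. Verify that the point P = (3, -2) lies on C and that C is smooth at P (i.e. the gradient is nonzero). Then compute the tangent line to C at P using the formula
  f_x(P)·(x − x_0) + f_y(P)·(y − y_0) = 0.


Tangent line at P: 25*x + 17*y - 41 = 0.

Step 1: f(3, -2) = 0, so P lies on C.
Step 2: partial derivatives
  f_x(x, y) = 3*x**2 + 2*x*y + 4*x + y**2 + 2*y - 2, f_y(x, y) = x**2 + 2*x*y + 2*x + 3*y**2 + 2.
  f_x(P) = 25, f_y(P) = 17 (gradient nonzero, so P is smooth).
Step 3: tangent line at P: 25·(x − 3) + 17·(y − -2) = 0.
Expanding: 25*x + 17*y - 41 = 0.


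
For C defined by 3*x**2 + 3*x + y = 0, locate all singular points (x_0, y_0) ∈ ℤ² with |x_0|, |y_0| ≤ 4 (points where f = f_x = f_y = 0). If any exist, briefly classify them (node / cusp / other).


No singular points in the scanned grid; C is smooth there.

Compute partial derivatives:
  f_x = 6*x + 3.
  f_y = 1.
f_y = 1 is a nonzero constant, so f_y never vanishes: no point (x, y) can satisfy f = f_x = f_y = 0. In particular no (x, y) ∈ {−4, ..., 4}² is singular; the curve is smooth.


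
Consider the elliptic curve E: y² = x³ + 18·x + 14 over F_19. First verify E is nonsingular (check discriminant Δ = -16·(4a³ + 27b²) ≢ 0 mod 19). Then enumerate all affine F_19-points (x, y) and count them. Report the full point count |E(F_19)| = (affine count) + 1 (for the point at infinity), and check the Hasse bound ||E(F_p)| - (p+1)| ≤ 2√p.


Affine points = {(2, 1), (2, 18), (3, 0), (4, 6), (4, 13), (5, 1), (5, 18), (8, 9), (8, 10), (10, 4), (10, 15), (11, 2), (11, 17), (12, 1), (12, 18), (15, 7), (15, 12), (16, 3), (16, 16)}; affine count = 19; |E(F_19)| = 20.

Discriminant check: Δ ∝ 4a³ + 27b² = 4·18³ + 27·14² = 4·5832 + 27·196 ≡ 6 (mod 19). Nonzero ⇒ E is nonsingular.
For each x ∈ F_19, compute rhs = x³ + 18·x + 14 mod 19, then count y ∈ F_19 with y² ≡ rhs.
  x = 0: rhs = 14, matching y values: none (0 points).
  x = 1: rhs = 14, matching y values: none (0 points).
  x = 2: rhs = 1, matching y values: 1, 18 (2 points).
  x = 3: rhs = 0, matching y values: 0 (1 points).
  x = 4: rhs = 17, matching y values: 6, 13 (2 points).
  x = 5: rhs = 1, matching y values: 1, 18 (2 points).
  x = 6: rhs = 15, matching y values: none (0 points).
  x = 7: rhs = 8, matching y values: none (0 points).
  x = 8: rhs = 5, matching y values: 9, 10 (2 points).
  x = 9: rhs = 12, matching y values: none (0 points).
  x = 10: rhs = 16, matching y values: 4, 15 (2 points).
  x = 11: rhs = 4, matching y values: 2, 17 (2 points).
  x = 12: rhs = 1, matching y values: 1, 18 (2 points).
  x = 13: rhs = 13, matching y values: none (0 points).
  x = 14: rhs = 8, matching y values: none (0 points).
  x = 15: rhs = 11, matching y values: 7, 12 (2 points).
  x = 16: rhs = 9, matching y values: 3, 16 (2 points).
  x = 17: rhs = 8, matching y values: none (0 points).
  x = 18: rhs = 14, matching y values: none (0 points).
Total affine count: 19.
Full point count |E(F_19)| = 19 + 1 = 20.
Hasse bound: |20 − (19+1)| = |0| = 0 ≤ 2√19 ≈ 8.7178 ✓.


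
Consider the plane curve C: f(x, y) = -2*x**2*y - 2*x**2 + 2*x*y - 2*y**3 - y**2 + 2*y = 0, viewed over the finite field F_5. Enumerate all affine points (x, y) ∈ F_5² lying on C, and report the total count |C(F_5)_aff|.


Affine F_5-points: {(0, 0), (2, 4)}; count = 2.

For each of the 25 pairs (x, y) ∈ F_5², evaluate f(x, y) mod 5. Record the zeros.
  x = 0: [0↦0, 1↦4, 2↦4, 3↦3, 4↦4]  zeros at y ∈ {0}
  x = 1: [0↦3, 1↦2, 2↦2, 3↦1, 4↦2]  zeros at y ∈ ∅
  x = 2: [0↦2, 1↦2, 2↦3, 3↦3, 4↦0]  zeros at y ∈ {4}
  x = 3: [0↦2, 1↦4, 2↦2, 3↦4, 4↦3]  zeros at y ∈ ∅
  x = 4: [0↦3, 1↦3, 2↦4, 3↦4, 4↦1]  zeros at y ∈ ∅
Collecting zeros: affine points = {(0, 0), (2, 4)}.
Total count |C(F_5)_aff| = 2.


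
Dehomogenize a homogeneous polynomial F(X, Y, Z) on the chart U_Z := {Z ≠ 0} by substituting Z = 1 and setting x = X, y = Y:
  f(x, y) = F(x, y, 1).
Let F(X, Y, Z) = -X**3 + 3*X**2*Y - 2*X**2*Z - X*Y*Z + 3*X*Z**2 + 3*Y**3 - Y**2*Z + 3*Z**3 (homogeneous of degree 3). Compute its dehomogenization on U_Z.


f(x, y) = -x**3 + 3*x**2*y - 2*x**2 - x*y + 3*x + 3*y**3 - y**2 + 3

On U_Z we set Z = 1. Each monomial c·X^i·Y^j·Z^k in F becomes c·x^i·y^j·1^k = c·x^i·y^j.
Substituting Z = 1: F(X, Y, 1) = -x**3 + 3*x**2*y - 2*x**2 - x*y + 3*x + 3*y**3 - y**2 + 3.
Note: deg(f) ≤ deg(F) = 3; strict inequality happens when F is divisible by Z (lost terms).


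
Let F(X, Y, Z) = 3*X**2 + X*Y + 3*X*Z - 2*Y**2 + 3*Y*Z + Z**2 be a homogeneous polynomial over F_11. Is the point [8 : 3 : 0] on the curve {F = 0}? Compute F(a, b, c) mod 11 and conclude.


F(8,3,0) ≡ 0 (mod 11); P is on the curve.

Evaluate F(8, 3, 0) term-by-term (mod 11).
  3*X**2 ↦ 3·64·1·1 = 192
  X*Y ↦ 1·8·3·1 = 24
  3*X*Z ↦ 3·8·1·0 = 0
  -2*Y**2 ↦ -2·1·9·1 = -18
  3*Y*Z ↦ 3·1·3·0 = 0
  Z**2 ↦ 1·1·1·0 = 0
Sum: F(8, 3, 0) = (192) + (24) + (0) + (-18) + (0) + (0) = 198.
Reducing mod 11: 198 ≡ 0 (mod 11).
Since F(a, b, c) ≡ 0 (mod 11), P lies on the curve.


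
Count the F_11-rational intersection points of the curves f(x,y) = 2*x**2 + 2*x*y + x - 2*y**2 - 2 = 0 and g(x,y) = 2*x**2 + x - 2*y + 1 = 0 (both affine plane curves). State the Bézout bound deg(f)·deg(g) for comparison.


Common zeros: ∅; count = 0; Bézout bound = 4.

deg(f) = 2, deg(g) = 2, so Bézout bound = 4.
Scan x ∈ F_11. For each x, list the y ∈ F_11 with f(x, y) ≡ 0 and those with g(x, y) ≡ 0 (mod 11); the common zeros in that column are the intersection.
  x = 0: f ≡ 0 at y ∈ ∅; g ≡ 0 at y ∈ {6}; common: ∅.
  x = 1: f ≡ 0 at y ∈ {3, 9}; g ≡ 0 at y ∈ {2}; common: ∅.
  x = 2: f ≡ 0 at y ∈ {5, 8}; g ≡ 0 at y ∈ {0}; common: ∅.
  x = 3: f ≡ 0 at y ∈ {4, 10}; g ≡ 0 at y ∈ {0}; common: ∅.
  x = 4: f ≡ 0 at y ∈ ∅; g ≡ 0 at y ∈ {2}; common: ∅.
  x = 5: f ≡ 0 at y ∈ ∅; g ≡ 0 at y ∈ {6}; common: ∅.
  x = 6: f ≡ 0 at y ∈ {8, 9}; g ≡ 0 at y ∈ {1}; common: ∅.
  x = 7: f ≡ 0 at y ∈ ∅; g ≡ 0 at y ∈ {9}; common: ∅.
  x = 8: f ≡ 0 at y ∈ ∅; g ≡ 0 at y ∈ {8}; common: ∅.
  x = 9: f ≡ 0 at y ∈ {4, 5}; g ≡ 0 at y ∈ {9}; common: ∅.
  x = 10: f ≡ 0 at y ∈ ∅; g ≡ 0 at y ∈ {1}; common: ∅.
Collecting: common zeros = ∅, so the count is 0.
Comparison with the Bézout bound: 0 ≤ 4 = deg(f)·deg(g), as expected for curves with no common component (the affine F_11-count falls short of the bound because intersections may lie at infinity, over extension fields, or carry multiplicity).


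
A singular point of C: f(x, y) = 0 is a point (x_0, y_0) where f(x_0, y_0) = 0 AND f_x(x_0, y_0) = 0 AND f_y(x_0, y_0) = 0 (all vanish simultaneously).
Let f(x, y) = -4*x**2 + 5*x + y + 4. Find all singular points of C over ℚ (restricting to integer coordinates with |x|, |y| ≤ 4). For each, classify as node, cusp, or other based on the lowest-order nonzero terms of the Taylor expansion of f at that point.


No singular points in the scanned grid; C is smooth there.

Compute partial derivatives:
  f_x = 5 - 8*x.
  f_y = 1.
f_y = 1 is a nonzero constant, so f_y never vanishes: no point (x, y) can satisfy f = f_x = f_y = 0. In particular no (x, y) ∈ {−4, ..., 4}² is singular; the curve is smooth.


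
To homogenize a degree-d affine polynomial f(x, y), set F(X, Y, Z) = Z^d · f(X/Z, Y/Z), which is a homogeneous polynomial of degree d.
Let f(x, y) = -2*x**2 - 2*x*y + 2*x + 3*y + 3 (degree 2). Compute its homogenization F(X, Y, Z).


F(X, Y, Z) = -2*X**2 - 2*X*Y + 2*X*Z + 3*Y*Z + 3*Z**2

deg(f) = 2.
Substitute x = X/Z, y = Y/Z into f, then multiply by Z^2.
  monomial -2·x^2·y^0 ↦ -2·X^2·Y^0·Z^0.
  monomial -2·x^1·y^1 ↦ -2·X^1·Y^1·Z^0.
  monomial 2·x^1·y^0 ↦ 2·X^1·Y^0·Z^1.
  monomial 3·x^0·y^1 ↦ 3·X^0·Y^1·Z^1.
  monomial 3·x^0·y^0 ↦ 3·X^0·Y^0·Z^2.
Collecting: F(X, Y, Z) = -2*X**2 - 2*X*Y + 2*X*Z + 3*Y*Z + 3*Z**2.


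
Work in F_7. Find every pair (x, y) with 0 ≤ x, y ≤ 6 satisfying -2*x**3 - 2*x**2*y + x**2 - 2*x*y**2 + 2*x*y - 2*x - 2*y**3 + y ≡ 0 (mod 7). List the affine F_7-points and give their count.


Affine F_7-points: {(0, 0), (0, 2), (0, 5), (3, 1), (4, 3), (5, 4), (6, 5)}; count = 7.

For each of the 49 pairs (x, y) ∈ F_7², evaluate f(x, y) mod 7. Record the zeros.
  x = 0: [0↦0, 1↦6, 2↦0, 3↦5, 4↦2, 5↦0, 6↦1]  zeros at y ∈ {0, 2, 5}
  x = 1: [0↦4, 1↦1, 2↦3, 3↦5, 4↦2, 5↦3, 6↦3]  zeros at y ∈ ∅
  x = 2: [0↦5, 1↦3, 2↦2, 3↦4, 4↦4, 5↦4, 6↦6]  zeros at y ∈ ∅
  x = 3: [0↦5, 1↦0, 2↦6, 3↦4, 4↦3, 5↦5, 6↦5]  zeros at y ∈ {1}
  x = 4: [0↦6, 1↦1, 2↦3, 3↦0, 4↦1, 5↦1, 6↦2]  zeros at y ∈ {3}
  x = 5: [0↦3, 1↦1, 2↦2, 3↦1, 4↦0, 5↦1, 6↦6]  zeros at y ∈ {4}
  x = 6: [0↦5, 1↦2, 2↦5, 3↦2, 4↦2, 5↦0, 6↦5]  zeros at y ∈ {5}
Collecting zeros: affine points = {(0, 0), (0, 2), (0, 5), (3, 1), (4, 3), (5, 4), (6, 5)}.
Total count |C(F_7)_aff| = 7.


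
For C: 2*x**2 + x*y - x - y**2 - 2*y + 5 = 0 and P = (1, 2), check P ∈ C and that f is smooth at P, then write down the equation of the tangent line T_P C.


Tangent line at P: 5*x - 5*y + 5 = 0.

Step 1: f(1, 2) = 0, so P lies on C.
Step 2: partial derivatives
  f_x(x, y) = 4*x + y - 1, f_y(x, y) = x - 2*y - 2.
  f_x(P) = 5, f_y(P) = -5 (gradient nonzero, so P is smooth).
Step 3: tangent line at P: 5·(x − 1) + -5·(y − 2) = 0.
Expanding: 5*x - 5*y + 5 = 0.


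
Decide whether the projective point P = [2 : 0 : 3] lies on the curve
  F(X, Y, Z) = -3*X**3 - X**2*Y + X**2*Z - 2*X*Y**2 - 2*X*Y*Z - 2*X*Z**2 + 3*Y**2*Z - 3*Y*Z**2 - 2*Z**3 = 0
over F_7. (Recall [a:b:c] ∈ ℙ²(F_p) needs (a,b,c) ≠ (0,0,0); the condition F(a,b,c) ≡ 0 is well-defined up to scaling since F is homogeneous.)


F(2,0,3) ≡ 3 (mod 7); P is NOT on the curve.

Evaluate F(2, 0, 3) term-by-term (mod 7).
  -3*X**3 ↦ -3·8·1·1 = -24
  -X**2*Y ↦ -1·4·0·1 = 0
  X**2*Z ↦ 1·4·1·3 = 12
  -2*X*Y**2 ↦ -2·2·0·1 = 0
  -2*X*Y*Z ↦ -2·2·0·3 = 0
  -2*X*Z**2 ↦ -2·2·1·9 = -36
  3*Y**2*Z ↦ 3·1·0·3 = 0
  -3*Y*Z**2 ↦ -3·1·0·9 = 0
  -2*Z**3 ↦ -2·1·1·27 = -54
Sum: F(2, 0, 3) = (-24) + (0) + (12) + (0) + (0) + (-36) + (0) + (0) + (-54) = -102.
Reducing mod 7: -102 ≡ 3 (mod 7).
Since F(a, b, c) ≡ 3 ≠ 0 (mod 7), P does NOT lie on the curve.


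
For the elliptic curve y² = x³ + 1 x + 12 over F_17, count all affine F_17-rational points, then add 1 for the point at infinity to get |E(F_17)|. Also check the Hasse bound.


Affine points = {(3, 5), (3, 12), (6, 8), (6, 9), (9, 6), (9, 11), (10, 6), (10, 11), (12, 1), (12, 16), (14, 4), (14, 13), (15, 6), (15, 11)}; affine count = 14; |E(F_17)| = 15.

Discriminant check: Δ ∝ 4a³ + 27b² = 4·1³ + 27·12² = 4·1 + 27·144 ≡ 16 (mod 17). Nonzero ⇒ E is nonsingular.
For each x ∈ F_17, compute rhs = x³ + 1·x + 12 mod 17, then count y ∈ F_17 with y² ≡ rhs.
  x = 0: rhs = 12, matching y values: none (0 points).
  x = 1: rhs = 14, matching y values: none (0 points).
  x = 2: rhs = 5, matching y values: none (0 points).
  x = 3: rhs = 8, matching y values: 5, 12 (2 points).
  x = 4: rhs = 12, matching y values: none (0 points).
  x = 5: rhs = 6, matching y values: none (0 points).
  x = 6: rhs = 13, matching y values: 8, 9 (2 points).
  x = 7: rhs = 5, matching y values: none (0 points).
  x = 8: rhs = 5, matching y values: none (0 points).
  x = 9: rhs = 2, matching y values: 6, 11 (2 points).
  x = 10: rhs = 2, matching y values: 6, 11 (2 points).
  x = 11: rhs = 11, matching y values: none (0 points).
  x = 12: rhs = 1, matching y values: 1, 16 (2 points).
  x = 13: rhs = 12, matching y values: none (0 points).
  x = 14: rhs = 16, matching y values: 4, 13 (2 points).
  x = 15: rhs = 2, matching y values: 6, 11 (2 points).
  x = 16: rhs = 10, matching y values: none (0 points).
Total affine count: 14.
Full point count |E(F_17)| = 14 + 1 = 15.
Hasse bound: |15 − (17+1)| = |-3| = 3 ≤ 2√17 ≈ 8.2462 ✓.


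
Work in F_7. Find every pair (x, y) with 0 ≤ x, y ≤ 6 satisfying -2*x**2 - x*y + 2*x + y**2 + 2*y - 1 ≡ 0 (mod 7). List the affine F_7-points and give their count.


Affine F_7-points: {(0, 2), (0, 3), (3, 3), (3, 5), (6, 5), (6, 6)}; count = 6.

For each of the 49 pairs (x, y) ∈ F_7², evaluate f(x, y) mod 7. Record the zeros.
  x = 0: [0↦6, 1↦2, 2↦0, 3↦0, 4↦2, 5↦6, 6↦5]  zeros at y ∈ {2, 3}
  x = 1: [0↦6, 1↦1, 2↦5, 3↦4, 4↦5, 5↦1, 6↦6]  zeros at y ∈ ∅
  x = 2: [0↦2, 1↦3, 2↦6, 3↦4, 4↦4, 5↦6, 6↦3]  zeros at y ∈ ∅
  x = 3: [0↦1, 1↦1, 2↦3, 3↦0, 4↦6, 5↦0, 6↦3]  zeros at y ∈ {3, 5}
  x = 4: [0↦3, 1↦2, 2↦3, 3↦6, 4↦4, 5↦4, 6↦6]  zeros at y ∈ ∅
  x = 5: [0↦1, 1↦6, 2↦6, 3↦1, 4↦5, 5↦4, 6↦5]  zeros at y ∈ ∅
  x = 6: [0↦2, 1↦6, 2↦5, 3↦6, 4↦2, 5↦0, 6↦0]  zeros at y ∈ {5, 6}
Collecting zeros: affine points = {(0, 2), (0, 3), (3, 3), (3, 5), (6, 5), (6, 6)}.
Total count |C(F_7)_aff| = 6.


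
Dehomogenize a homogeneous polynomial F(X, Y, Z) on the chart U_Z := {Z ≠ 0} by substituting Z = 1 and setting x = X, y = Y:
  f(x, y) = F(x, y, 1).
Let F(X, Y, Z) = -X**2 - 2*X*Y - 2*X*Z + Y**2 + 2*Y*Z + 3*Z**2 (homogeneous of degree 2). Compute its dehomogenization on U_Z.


f(x, y) = -x**2 - 2*x*y - 2*x + y**2 + 2*y + 3

On U_Z we set Z = 1. Each monomial c·X^i·Y^j·Z^k in F becomes c·x^i·y^j·1^k = c·x^i·y^j.
Substituting Z = 1: F(X, Y, 1) = -x**2 - 2*x*y - 2*x + y**2 + 2*y + 3.
Note: deg(f) ≤ deg(F) = 2; strict inequality happens when F is divisible by Z (lost terms).


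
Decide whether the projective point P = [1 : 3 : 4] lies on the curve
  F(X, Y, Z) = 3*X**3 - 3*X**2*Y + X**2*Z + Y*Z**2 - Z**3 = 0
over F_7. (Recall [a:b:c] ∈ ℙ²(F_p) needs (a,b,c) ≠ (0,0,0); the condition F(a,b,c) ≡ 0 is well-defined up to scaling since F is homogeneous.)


F(1,3,4) ≡ 3 (mod 7); P is NOT on the curve.

Evaluate F(1, 3, 4) term-by-term (mod 7).
  3*X**3 ↦ 3·1·1·1 = 3
  -3*X**2*Y ↦ -3·1·3·1 = -9
  X**2*Z ↦ 1·1·1·4 = 4
  Y*Z**2 ↦ 1·1·3·16 = 48
  -Z**3 ↦ -1·1·1·64 = -64
Sum: F(1, 3, 4) = (3) + (-9) + (4) + (48) + (-64) = -18.
Reducing mod 7: -18 ≡ 3 (mod 7).
Since F(a, b, c) ≡ 3 ≠ 0 (mod 7), P does NOT lie on the curve.


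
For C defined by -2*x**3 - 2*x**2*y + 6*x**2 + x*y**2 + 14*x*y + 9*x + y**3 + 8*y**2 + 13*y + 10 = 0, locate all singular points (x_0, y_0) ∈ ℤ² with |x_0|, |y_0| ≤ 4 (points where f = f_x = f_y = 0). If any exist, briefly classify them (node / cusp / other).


Singular points: {(2, -3)}; classification: cusp.

Compute partial derivatives:
  f_x = -6*x**2 - 4*x*y + 12*x + y**2 + 14*y + 9.
  f_y = -2*x**2 + 2*x*y + 14*x + 3*y**2 + 16*y + 13.
Scan x_0 ∈ {−4, ..., 4}. For each x_0, f_y(x_0, y) is a polynomial in y; find its integer roots y ∈ {−4, ..., 4}, then test f_x and f at those candidates.
  x = -4: f_y(-4, y) = 3*y**2 + 8*y - 75; no integer root y with |y| ≤ 4.
  x = -3: f_y(-3, y) = 3*y**2 + 10*y - 47; no integer root y with |y| ≤ 4.
  x = -2: f_y(-2, y) = 3*y**2 + 12*y - 23; no integer root y with |y| ≤ 4.
  x = -1: f_y(-1, y) = 3*y**2 + 14*y - 3; no integer root y with |y| ≤ 4.
  x = 0: f_y(0, y) = 3*y**2 + 16*y + 13; vanishes at y ∈ {-1}. (0, -1): f_x = -4 ≠ 0.
  x = 1: f_y(1, y) = 3*y**2 + 18*y + 25; no integer root y with |y| ≤ 4.
  x = 2: f_y(2, y) = 3*y**2 + 20*y + 33; vanishes at y ∈ {-3}. (2, -3): f_x = 0, f = 0 — SINGULAR.
  x = 3: f_y(3, y) = 3*y**2 + 22*y + 37; no integer root y with |y| ≤ 4.
  x = 4: f_y(4, y) = 3*y**2 + 24*y + 37; no integer root y with |y| ≤ 4.
Only singular point on the grid: (2, -3).
Classify: substitute x = 2 + u, y = -3 + v and expand: f = -2*u**3 - 2*u**2*v + u*v**2 + v**3 + v**2.
No constant or linear terms (consistent with a singular point). Quadratic part: v**2. Cubic part: -2*u**3 - 2*u**2*v + u*v**2 + v**3.
The quadratic part v**2 is a perfect square, so there is a single (double) tangent line v = 0, i.e. y = -3. Restricting the cubic part to that line (v = 0) leaves -2*u**3 ≠ 0, so f is not divisible by v and the branch is v² ≈ 2*u**3 to lowest order — this is a cusp.
Classification: cusp.


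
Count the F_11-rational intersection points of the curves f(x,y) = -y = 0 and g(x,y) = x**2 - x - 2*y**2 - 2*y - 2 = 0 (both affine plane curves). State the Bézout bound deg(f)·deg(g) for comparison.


Common zeros: {(2, 0), (10, 0)}; count = 2; Bézout bound = 2.

deg(f) = 1, deg(g) = 2, so Bézout bound = 2.
Scan x ∈ F_11. For each x, list the y ∈ F_11 with f(x, y) ≡ 0 and those with g(x, y) ≡ 0 (mod 11); the common zeros in that column are the intersection.
  x = 0: f ≡ 0 at y ∈ {0}; g ≡ 0 at y ∈ ∅; common: ∅.
  x = 1: f ≡ 0 at y ∈ {0}; g ≡ 0 at y ∈ ∅; common: ∅.
  x = 2: f ≡ 0 at y ∈ {0}; g ≡ 0 at y ∈ {0, 10}; common: {0}.
  x = 3: f ≡ 0 at y ∈ {0}; g ≡ 0 at y ∈ {1, 9}; common: ∅.
  x = 4: f ≡ 0 at y ∈ {0}; g ≡ 0 at y ∈ ∅; common: ∅.
  x = 5: f ≡ 0 at y ∈ {0}; g ≡ 0 at y ∈ {4, 6}; common: ∅.
  x = 6: f ≡ 0 at y ∈ {0}; g ≡ 0 at y ∈ ∅; common: ∅.
  x = 7: f ≡ 0 at y ∈ {0}; g ≡ 0 at y ∈ {4, 6}; common: ∅.
  x = 8: f ≡ 0 at y ∈ {0}; g ≡ 0 at y ∈ ∅; common: ∅.
  x = 9: f ≡ 0 at y ∈ {0}; g ≡ 0 at y ∈ {1, 9}; common: ∅.
  x = 10: f ≡ 0 at y ∈ {0}; g ≡ 0 at y ∈ {0, 10}; common: {0}.
Collecting: common zeros = {(2, 0), (10, 0)}, so the count is 2.
Comparison with the Bézout bound: 2 ≤ 2 = deg(f)·deg(g), as expected for curves with no common component (the bound is attained).


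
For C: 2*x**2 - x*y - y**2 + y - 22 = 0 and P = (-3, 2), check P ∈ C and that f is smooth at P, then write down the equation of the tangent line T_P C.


Tangent line at P: -14*x - 42 = 0.

Step 1: f(-3, 2) = 0, so P lies on C.
Step 2: partial derivatives
  f_x(x, y) = 4*x - y, f_y(x, y) = -x - 2*y + 1.
  f_x(P) = -14, f_y(P) = 0 (gradient nonzero, so P is smooth).
Step 3: tangent line at P: -14·(x − -3) + 0·(y − 2) = 0.
Expanding: -14*x - 42 = 0.


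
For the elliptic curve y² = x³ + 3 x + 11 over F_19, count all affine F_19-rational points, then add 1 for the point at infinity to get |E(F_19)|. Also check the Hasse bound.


Affine points = {(0, 7), (0, 12), (2, 5), (2, 14), (3, 3), (3, 16), (4, 7), (4, 12), (6, 6), (6, 13), (9, 8), (9, 11), (11, 8), (11, 11), (13, 9), (13, 10), (14, 2), (14, 17), (15, 7), (15, 12), (17, 4), (17, 15), (18, 8), (18, 11)}; affine count = 24; |E(F_19)| = 25.

Discriminant check: Δ ∝ 4a³ + 27b² = 4·3³ + 27·11² = 4·27 + 27·121 ≡ 12 (mod 19). Nonzero ⇒ E is nonsingular.
For each x ∈ F_19, compute rhs = x³ + 3·x + 11 mod 19, then count y ∈ F_19 with y² ≡ rhs.
  x = 0: rhs = 11, matching y values: 7, 12 (2 points).
  x = 1: rhs = 15, matching y values: none (0 points).
  x = 2: rhs = 6, matching y values: 5, 14 (2 points).
  x = 3: rhs = 9, matching y values: 3, 16 (2 points).
  x = 4: rhs = 11, matching y values: 7, 12 (2 points).
  x = 5: rhs = 18, matching y values: none (0 points).
  x = 6: rhs = 17, matching y values: 6, 13 (2 points).
  x = 7: rhs = 14, matching y values: none (0 points).
  x = 8: rhs = 15, matching y values: none (0 points).
  x = 9: rhs = 7, matching y values: 8, 11 (2 points).
  x = 10: rhs = 15, matching y values: none (0 points).
  x = 11: rhs = 7, matching y values: 8, 11 (2 points).
  x = 12: rhs = 8, matching y values: none (0 points).
  x = 13: rhs = 5, matching y values: 9, 10 (2 points).
  x = 14: rhs = 4, matching y values: 2, 17 (2 points).
  x = 15: rhs = 11, matching y values: 7, 12 (2 points).
  x = 16: rhs = 13, matching y values: none (0 points).
  x = 17: rhs = 16, matching y values: 4, 15 (2 points).
  x = 18: rhs = 7, matching y values: 8, 11 (2 points).
Total affine count: 24.
Full point count |E(F_19)| = 24 + 1 = 25.
Hasse bound: |25 − (19+1)| = |5| = 5 ≤ 2√19 ≈ 8.7178 ✓.


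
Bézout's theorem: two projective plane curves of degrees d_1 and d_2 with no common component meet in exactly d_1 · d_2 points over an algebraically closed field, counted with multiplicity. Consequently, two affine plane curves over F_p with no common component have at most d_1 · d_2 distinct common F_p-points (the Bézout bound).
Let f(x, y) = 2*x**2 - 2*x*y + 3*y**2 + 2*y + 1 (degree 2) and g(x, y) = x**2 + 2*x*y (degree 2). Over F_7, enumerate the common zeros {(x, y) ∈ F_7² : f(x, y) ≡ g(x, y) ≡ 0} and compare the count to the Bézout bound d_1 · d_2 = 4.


Common zeros: {(2, 6)}; count = 1; Bézout bound = 4.

deg(f) = 2, deg(g) = 2, so Bézout bound = 4.
Scan x ∈ F_7. For each x, list the y ∈ F_7 with f(x, y) ≡ 0 and those with g(x, y) ≡ 0 (mod 7); the common zeros in that column are the intersection.
  x = 0: f ≡ 0 at y ∈ ∅; g ≡ 0 at y ∈ {0, 1, 2, 3, 4, 5, 6}; common: ∅.
  x = 1: f ≡ 0 at y ∈ ∅; g ≡ 0 at y ∈ {3}; common: ∅.
  x = 2: f ≡ 0 at y ∈ {4, 6}; g ≡ 0 at y ∈ {6}; common: {6}.
  x = 3: f ≡ 0 at y ∈ ∅; g ≡ 0 at y ∈ {2}; common: ∅.
  x = 4: f ≡ 0 at y ∈ {3, 6}; g ≡ 0 at y ∈ {5}; common: ∅.
  x = 5: f ≡ 0 at y ∈ ∅; g ≡ 0 at y ∈ {1}; common: ∅.
  x = 6: f ≡ 0 at y ∈ {3, 5}; g ≡ 0 at y ∈ {4}; common: ∅.
Collecting: common zeros = {(2, 6)}, so the count is 1.
Comparison with the Bézout bound: 1 ≤ 4 = deg(f)·deg(g), as expected for curves with no common component (the affine F_7-count falls short of the bound because intersections may lie at infinity, over extension fields, or carry multiplicity).


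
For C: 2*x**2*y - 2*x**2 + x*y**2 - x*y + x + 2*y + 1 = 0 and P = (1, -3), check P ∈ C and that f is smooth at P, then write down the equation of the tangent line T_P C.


Tangent line at P: -3*x - 3*y - 6 = 0.

Step 1: f(1, -3) = 0, so P lies on C.
Step 2: partial derivatives
  f_x(x, y) = 4*x*y - 4*x + y**2 - y + 1, f_y(x, y) = 2*x**2 + 2*x*y - x + 2.
  f_x(P) = -3, f_y(P) = -3 (gradient nonzero, so P is smooth).
Step 3: tangent line at P: -3·(x − 1) + -3·(y − -3) = 0.
Expanding: -3*x - 3*y - 6 = 0.


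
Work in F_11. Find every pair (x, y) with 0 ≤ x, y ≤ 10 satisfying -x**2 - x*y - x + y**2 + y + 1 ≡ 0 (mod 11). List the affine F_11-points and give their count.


Affine F_11-points: {(1, 1), (1, 10), (3, 0), (3, 2), (5, 2), (7, 0), (7, 6), (8, 1), (8, 6), (10, 10)}; count = 10.

For each of the 121 pairs (x, y) ∈ F_11², evaluate f(x, y) mod 11. Record the zeros.
  x = 0: [0↦1, 1↦3, 2↦7, 3↦2, 4↦10, 5↦9, 6↦10, 7↦2, 8↦7, 9↦3, 10↦1]  zeros at y ∈ ∅
  x = 1: [0↦10, 1↦0, 2↦3, 3↦8, 4↦4, 5↦2, 6↦2, 7↦4, 8↦8, 9↦3, 10↦0]  zeros at y ∈ {1, 10}
  x = 2: [0↦6, 1↦6, 2↦8, 3↦1, 4↦7, 5↦4, 6↦3, 7↦4, 8↦7, 9↦1, 10↦8]  zeros at y ∈ ∅
  x = 3: [0↦0, 1↦10, 2↦0, 3↦3, 4↦8, 5↦4, 6↦2, 7↦2, 8↦4, 9↦8, 10↦3]  zeros at y ∈ {0, 2}
  x = 4: [0↦3, 1↦1, 2↦1, 3↦3, 4↦7, 5↦2, 6↦10, 7↦9, 8↦10, 9↦2, 10↦7]  zeros at y ∈ ∅
  x = 5: [0↦4, 1↦1, 2↦0, 3↦1, 4↦4, 5↦9, 6↦5, 7↦3, 8↦3, 9↦5, 10↦9]  zeros at y ∈ {2}
  x = 6: [0↦3, 1↦10, 2↦8, 3↦8, 4↦10, 5↦3, 6↦9, 7↦6, 8↦5, 9↦6, 10↦9]  zeros at y ∈ ∅
  x = 7: [0↦0, 1↦6, 2↦3, 3↦2, 4↦3, 5↦6, 6↦0, 7↦7, 8↦5, 9↦5, 10↦7]  zeros at y ∈ {0, 6}
  x = 8: [0↦6, 1↦0, 2↦7, 3↦5, 4↦5, 5↦7, 6↦0, 7↦6, 8↦3, 9↦2, 10↦3]  zeros at y ∈ {1, 6}
  x = 9: [0↦10, 1↦3, 2↦9, 3↦6, 4↦5, 5↦6, 6↦9, 7↦3, 8↦10, 9↦8, 10↦8]  zeros at y ∈ ∅
  x = 10: [0↦1, 1↦4, 2↦9, 3↦5, 4↦3, 5↦3, 6↦5, 7↦9, 8↦4, 9↦1, 10↦0]  zeros at y ∈ {10}
Collecting zeros: affine points = {(1, 1), (1, 10), (3, 0), (3, 2), (5, 2), (7, 0), (7, 6), (8, 1), (8, 6), (10, 10)}.
Total count |C(F_11)_aff| = 10.


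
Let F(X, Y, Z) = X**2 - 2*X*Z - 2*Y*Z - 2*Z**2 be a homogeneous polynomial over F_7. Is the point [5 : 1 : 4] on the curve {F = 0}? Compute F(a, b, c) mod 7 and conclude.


F(5,1,4) ≡ 1 (mod 7); P is NOT on the curve.

Evaluate F(5, 1, 4) term-by-term (mod 7).
  X**2 ↦ 1·25·1·1 = 25
  -2*X*Z ↦ -2·5·1·4 = -40
  -2*Y*Z ↦ -2·1·1·4 = -8
  -2*Z**2 ↦ -2·1·1·16 = -32
Sum: F(5, 1, 4) = (25) + (-40) + (-8) + (-32) = -55.
Reducing mod 7: -55 ≡ 1 (mod 7).
Since F(a, b, c) ≡ 1 ≠ 0 (mod 7), P does NOT lie on the curve.


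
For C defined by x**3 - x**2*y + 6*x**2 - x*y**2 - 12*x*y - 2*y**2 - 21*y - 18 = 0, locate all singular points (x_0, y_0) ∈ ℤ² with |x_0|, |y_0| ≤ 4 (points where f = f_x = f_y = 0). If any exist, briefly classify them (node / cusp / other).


Singular points: {(-3, -3)}; classification: cusp.

Compute partial derivatives:
  f_x = 3*x**2 - 2*x*y + 12*x - y**2 - 12*y.
  f_y = -x**2 - 2*x*y - 12*x - 4*y - 21.
Scan x_0 ∈ {−4, ..., 4}. For each x_0, f_y(x_0, y) is a polynomial in y; find its integer roots y ∈ {−4, ..., 4}, then test f_x and f at those candidates.
  x = -4: f_y(-4, y) = 4*y + 11; no integer root y with |y| ≤ 4.
  x = -3: f_y(-3, y) = 2*y + 6; vanishes at y ∈ {-3}. (-3, -3): f_x = 0, f = 0 — SINGULAR.
  x = -2: f_y(-2, y) = -1; no integer root y with |y| ≤ 4.
  x = -1: f_y(-1, y) = -2*y - 10; no integer root y with |y| ≤ 4.
  x = 0: f_y(0, y) = -4*y - 21; no integer root y with |y| ≤ 4.
  x = 1: f_y(1, y) = -6*y - 34; no integer root y with |y| ≤ 4.
  x = 2: f_y(2, y) = -8*y - 49; no integer root y with |y| ≤ 4.
  x = 3: f_y(3, y) = -10*y - 66; no integer root y with |y| ≤ 4.
  x = 4: f_y(4, y) = -12*y - 85; no integer root y with |y| ≤ 4.
Only singular point on the grid: (-3, -3).
Classify: substitute x = -3 + u, y = -3 + v and expand: f = u**3 - u**2*v - u*v**2 + v**2.
No constant or linear terms (consistent with a singular point). Quadratic part: v**2. Cubic part: u**3 - u**2*v - u*v**2.
The quadratic part v**2 is a perfect square, so there is a single (double) tangent line v = 0, i.e. y = -3. Restricting the cubic part to that line (v = 0) leaves u**3 ≠ 0, so f is not divisible by v and the branch is v² ≈ -u**3 to lowest order — this is a cusp.
Classification: cusp.


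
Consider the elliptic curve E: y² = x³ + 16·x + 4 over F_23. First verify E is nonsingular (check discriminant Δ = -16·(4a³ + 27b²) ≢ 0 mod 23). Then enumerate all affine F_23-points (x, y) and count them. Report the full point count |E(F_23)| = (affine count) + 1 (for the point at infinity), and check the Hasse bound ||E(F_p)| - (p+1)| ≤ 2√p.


Affine points = {(0, 2), (0, 21), (5, 5), (5, 18), (8, 0), (9, 7), (9, 16), (11, 4), (11, 19), (15, 10), (15, 13), (16, 3), (16, 20), (18, 11), (18, 12)}; affine count = 15; |E(F_23)| = 16.

Discriminant check: Δ ∝ 4a³ + 27b² = 4·16³ + 27·4² = 4·4096 + 27·16 ≡ 3 (mod 23). Nonzero ⇒ E is nonsingular.
For each x ∈ F_23, compute rhs = x³ + 16·x + 4 mod 23, then count y ∈ F_23 with y² ≡ rhs.
  x = 0: rhs = 4, matching y values: 2, 21 (2 points).
  x = 1: rhs = 21, matching y values: none (0 points).
  x = 2: rhs = 21, matching y values: none (0 points).
  x = 3: rhs = 10, matching y values: none (0 points).
  x = 4: rhs = 17, matching y values: none (0 points).
  x = 5: rhs = 2, matching y values: 5, 18 (2 points).
  x = 6: rhs = 17, matching y values: none (0 points).
  x = 7: rhs = 22, matching y values: none (0 points).
  x = 8: rhs = 0, matching y values: 0 (1 points).
  x = 9: rhs = 3, matching y values: 7, 16 (2 points).
  x = 10: rhs = 14, matching y values: none (0 points).
  x = 11: rhs = 16, matching y values: 4, 19 (2 points).
  x = 12: rhs = 15, matching y values: none (0 points).
  x = 13: rhs = 17, matching y values: none (0 points).
  x = 14: rhs = 5, matching y values: none (0 points).
  x = 15: rhs = 8, matching y values: 10, 13 (2 points).
  x = 16: rhs = 9, matching y values: 3, 20 (2 points).
  x = 17: rhs = 14, matching y values: none (0 points).
  x = 18: rhs = 6, matching y values: 11, 12 (2 points).
  x = 19: rhs = 14, matching y values: none (0 points).
  x = 20: rhs = 21, matching y values: none (0 points).
  x = 21: rhs = 10, matching y values: none (0 points).
  x = 22: rhs = 10, matching y values: none (0 points).
Total affine count: 15.
Full point count |E(F_23)| = 15 + 1 = 16.
Hasse bound: |16 − (23+1)| = |-8| = 8 ≤ 2√23 ≈ 9.5917 ✓.
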